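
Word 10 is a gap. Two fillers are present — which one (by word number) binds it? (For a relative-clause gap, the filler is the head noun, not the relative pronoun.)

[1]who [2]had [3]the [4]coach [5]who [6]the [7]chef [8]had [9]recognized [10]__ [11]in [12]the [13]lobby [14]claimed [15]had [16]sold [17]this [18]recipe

4

The marked gap is inside the relative clause, the direct object of "recognized".
Its filler is the head noun "coach" (via "who"), at word 4.
(The other dependency links word 1 to a gap after word 14.)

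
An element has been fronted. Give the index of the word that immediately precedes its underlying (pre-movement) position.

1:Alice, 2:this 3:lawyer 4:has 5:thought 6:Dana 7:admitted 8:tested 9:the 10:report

The displaced element is "Alice" (word 1).
It is linked across 2 clause boundaries (Ø → Ø).
It functions as the subject of "tested", so the gap sits immediately after word 7 ("admitted").
Base order: This lawyer has thought Dana admitted that Alice tested the report.

7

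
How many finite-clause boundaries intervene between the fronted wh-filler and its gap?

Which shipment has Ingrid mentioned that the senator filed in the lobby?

"which shipment" is extracted from the object of "filed".
Boundaries crossed, outermost first: [that] — 1 in total.

1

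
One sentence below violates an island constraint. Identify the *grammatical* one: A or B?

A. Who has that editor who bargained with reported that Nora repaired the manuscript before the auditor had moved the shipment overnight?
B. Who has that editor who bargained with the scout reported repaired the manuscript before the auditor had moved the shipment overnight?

B

In A, the wh-phrase is extracted from inside a complex-NP island (relative clause) (introduced by "who"), which blocks movement.
In B, the extraction path crosses only that-complement boundaries, which are transparent.
So B is grammatical.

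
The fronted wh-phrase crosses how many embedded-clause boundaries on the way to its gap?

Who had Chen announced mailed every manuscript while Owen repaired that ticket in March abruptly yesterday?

"who" is extracted from the subject of "mailed".
Boundaries crossed, outermost first: [Ø] — 1 in total.

1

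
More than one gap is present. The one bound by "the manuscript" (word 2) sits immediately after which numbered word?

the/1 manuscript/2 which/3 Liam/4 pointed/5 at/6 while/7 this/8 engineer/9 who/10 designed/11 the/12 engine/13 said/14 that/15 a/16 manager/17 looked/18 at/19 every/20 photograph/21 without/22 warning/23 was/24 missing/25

The displaced element is "the manuscript" (word 2).
It functions as the object of the preposition "at" of "pointed", so the gap sits immediately after word 6 ("at").
Base order: Liam pointed at the manuscript while this engineer who designed the engine said that a manager looked at every photograph without warning.

6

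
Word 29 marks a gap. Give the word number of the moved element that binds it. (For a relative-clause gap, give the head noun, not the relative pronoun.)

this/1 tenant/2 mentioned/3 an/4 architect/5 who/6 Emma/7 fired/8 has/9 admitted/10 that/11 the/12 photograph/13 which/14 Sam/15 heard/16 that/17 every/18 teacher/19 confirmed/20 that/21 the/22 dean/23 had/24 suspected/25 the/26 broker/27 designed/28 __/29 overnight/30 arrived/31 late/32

The gap at 29 is the object of "designed", inside a relative clause.
The relative pronoun is "which" (word 14); it is bound by the head noun immediately before it.
Its filler is the head noun "photograph", at word 13.

13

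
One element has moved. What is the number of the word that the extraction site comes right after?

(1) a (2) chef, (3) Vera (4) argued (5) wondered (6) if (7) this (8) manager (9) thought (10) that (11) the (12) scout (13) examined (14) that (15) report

The displaced element is "a chef" (word 2).
It is linked across 1 clause boundary (Ø).
It functions as the subject of "wondered", so the gap sits immediately after word 4 ("argued").
Base order: Vera argued that a chef wondered if this manager thought that the scout examined that report.

4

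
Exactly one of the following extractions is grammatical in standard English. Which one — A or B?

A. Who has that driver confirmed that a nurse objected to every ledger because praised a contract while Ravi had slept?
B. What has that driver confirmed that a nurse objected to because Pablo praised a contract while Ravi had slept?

B

In A, the wh-phrase is extracted from inside an adjunct island (introduced by "because"), which blocks movement.
In B, the extraction path crosses only that-complement boundaries, which are transparent.
So B is grammatical.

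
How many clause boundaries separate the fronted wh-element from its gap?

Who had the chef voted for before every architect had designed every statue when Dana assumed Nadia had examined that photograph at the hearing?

0

"who" originates inside the matrix clause — no clause boundary is crossed.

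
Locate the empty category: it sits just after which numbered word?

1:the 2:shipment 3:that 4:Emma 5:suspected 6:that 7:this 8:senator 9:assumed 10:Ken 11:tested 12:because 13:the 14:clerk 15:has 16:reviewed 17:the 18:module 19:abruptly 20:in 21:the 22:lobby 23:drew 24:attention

11

The displaced element is "the shipment" (word 2).
It is linked across 2 clause boundaries (that → Ø).
It functions as the direct object of "tested", so the gap sits immediately after word 11 ("tested").
Base order: Emma suspected that this senator assumed Ken tested the shipment because the clerk has reviewed the module abruptly in the lobby.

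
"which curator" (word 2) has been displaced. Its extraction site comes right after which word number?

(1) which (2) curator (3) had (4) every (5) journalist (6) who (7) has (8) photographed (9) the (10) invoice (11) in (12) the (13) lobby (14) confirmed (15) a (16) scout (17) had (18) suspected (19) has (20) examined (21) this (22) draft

18

The displaced element is "which curator" (word 2).
It is linked across 2 clause boundaries (Ø → Ø).
It functions as the subject of "examined", so the gap sits immediately after word 18 ("suspected").
Base order: Every journalist who has photographed the invoice in the lobby had confirmed a scout had suspected which curator has examined this draft.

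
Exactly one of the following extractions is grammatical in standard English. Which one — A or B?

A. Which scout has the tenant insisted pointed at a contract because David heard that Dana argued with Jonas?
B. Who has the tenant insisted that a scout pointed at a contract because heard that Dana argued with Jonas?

In B, the wh-phrase is extracted from inside an adjunct island (introduced by "because"), which blocks movement.
In A, the extraction path crosses only that-complement boundaries, which are transparent.
So A is grammatical.

A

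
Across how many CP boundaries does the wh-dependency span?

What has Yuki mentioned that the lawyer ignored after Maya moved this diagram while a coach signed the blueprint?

1

"what" is extracted from the object of "ignored".
Boundaries crossed, outermost first: [that] — 1 in total.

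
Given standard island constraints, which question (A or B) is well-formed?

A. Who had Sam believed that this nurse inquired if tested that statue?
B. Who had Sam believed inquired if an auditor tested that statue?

B

In A, the wh-phrase is extracted from inside a wh-island (introduced by "if"), which blocks movement.
In B, the extraction path crosses only that-complement boundaries, which are transparent.
So B is grammatical.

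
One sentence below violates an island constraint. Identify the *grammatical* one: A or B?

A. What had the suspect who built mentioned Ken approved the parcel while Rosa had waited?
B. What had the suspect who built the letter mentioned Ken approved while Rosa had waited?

B

In A, the wh-phrase is extracted from inside a complex-NP island (relative clause) (introduced by "who"), which blocks movement.
In B, the extraction path crosses only that-complement boundaries, which are transparent.
So B is grammatical.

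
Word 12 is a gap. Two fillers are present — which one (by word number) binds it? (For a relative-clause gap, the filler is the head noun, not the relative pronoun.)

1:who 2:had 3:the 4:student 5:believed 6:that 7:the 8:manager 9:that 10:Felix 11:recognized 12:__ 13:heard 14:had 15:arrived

The marked gap is inside the relative clause, the direct object of "recognized".
Its filler is the head noun "manager" (via "that"), at word 8.
(The other dependency links word 1 to a gap after word 13.)

8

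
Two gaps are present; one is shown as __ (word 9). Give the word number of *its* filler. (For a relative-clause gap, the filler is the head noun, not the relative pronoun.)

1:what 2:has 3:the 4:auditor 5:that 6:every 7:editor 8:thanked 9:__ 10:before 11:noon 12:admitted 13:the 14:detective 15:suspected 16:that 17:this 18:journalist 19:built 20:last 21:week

4

The marked gap is inside the relative clause, the direct object of "thanked".
Its filler is the head noun "auditor" (via "that"), at word 4.
(The other dependency links word 1 to a gap after word 19.)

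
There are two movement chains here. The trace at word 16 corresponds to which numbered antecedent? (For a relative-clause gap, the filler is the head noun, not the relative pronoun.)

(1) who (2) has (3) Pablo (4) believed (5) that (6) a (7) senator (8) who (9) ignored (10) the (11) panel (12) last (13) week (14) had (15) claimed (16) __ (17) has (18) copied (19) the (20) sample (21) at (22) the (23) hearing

1

The marked gap is the subject of "copied".
Its filler is the fronted wh-phrase "who", at word 1.
(The other dependency links word 7 to a gap after word 8.)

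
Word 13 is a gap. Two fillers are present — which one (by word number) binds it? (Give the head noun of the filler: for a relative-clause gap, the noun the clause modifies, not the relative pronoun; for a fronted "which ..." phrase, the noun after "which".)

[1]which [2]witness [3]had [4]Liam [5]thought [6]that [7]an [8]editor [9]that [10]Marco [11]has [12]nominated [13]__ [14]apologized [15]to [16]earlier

The marked gap is inside the relative clause, the direct object of "nominated".
Its filler is the head noun "editor" (via "that"), at word 8.
(The other dependency links word 2 to a gap after word 15.)

8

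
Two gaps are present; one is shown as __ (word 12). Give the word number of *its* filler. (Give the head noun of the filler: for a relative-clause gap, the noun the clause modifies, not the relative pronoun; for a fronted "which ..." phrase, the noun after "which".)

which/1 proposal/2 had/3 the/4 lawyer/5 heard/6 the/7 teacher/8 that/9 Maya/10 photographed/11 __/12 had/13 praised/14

The marked gap is inside the relative clause, the direct object of "photographed".
Its filler is the head noun "teacher" (via "that"), at word 8.
(The other dependency links word 2 to a gap after word 14.)

8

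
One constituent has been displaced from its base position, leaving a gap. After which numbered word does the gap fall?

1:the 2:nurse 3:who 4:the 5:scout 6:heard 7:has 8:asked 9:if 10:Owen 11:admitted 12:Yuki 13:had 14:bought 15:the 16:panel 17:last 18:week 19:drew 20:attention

6

The displaced element is "the nurse" (word 2).
It is linked across 1 clause boundary (Ø).
It functions as the subject of "asked", so the gap sits immediately after word 6 ("heard").
Base order: The scout heard that the nurse has asked if Owen admitted Yuki had bought the panel last week.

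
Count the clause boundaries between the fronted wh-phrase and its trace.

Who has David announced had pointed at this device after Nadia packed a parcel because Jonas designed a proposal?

"who" is extracted from the subject of "pointed".
Boundaries crossed, outermost first: [Ø] — 1 in total.

1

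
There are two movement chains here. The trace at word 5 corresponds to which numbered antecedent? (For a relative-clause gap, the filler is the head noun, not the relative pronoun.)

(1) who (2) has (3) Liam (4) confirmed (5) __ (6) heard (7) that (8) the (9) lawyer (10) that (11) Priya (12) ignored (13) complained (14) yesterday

The marked gap is the subject of "heard".
Its filler is the fronted wh-phrase "who", at word 1.
(The other dependency links word 9 to a gap after word 12.)

1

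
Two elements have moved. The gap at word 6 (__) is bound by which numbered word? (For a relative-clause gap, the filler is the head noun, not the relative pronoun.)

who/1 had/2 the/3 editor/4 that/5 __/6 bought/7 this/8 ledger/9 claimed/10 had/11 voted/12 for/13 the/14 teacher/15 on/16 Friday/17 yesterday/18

The marked gap is inside the relative clause, the subject of "bought".
Its filler is the head noun "editor" (via "that"), at word 4.
(The other dependency links word 1 to a gap after word 10.)

4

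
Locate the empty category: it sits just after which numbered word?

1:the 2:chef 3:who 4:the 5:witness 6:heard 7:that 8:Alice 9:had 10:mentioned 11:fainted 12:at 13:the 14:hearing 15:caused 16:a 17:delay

10

The displaced element is "the chef" (word 2).
It is linked across 2 clause boundaries (that → Ø).
It functions as the subject of "fainted", so the gap sits immediately after word 10 ("mentioned").
Base order: The witness heard that Alice had mentioned that the chef fainted at the hearing.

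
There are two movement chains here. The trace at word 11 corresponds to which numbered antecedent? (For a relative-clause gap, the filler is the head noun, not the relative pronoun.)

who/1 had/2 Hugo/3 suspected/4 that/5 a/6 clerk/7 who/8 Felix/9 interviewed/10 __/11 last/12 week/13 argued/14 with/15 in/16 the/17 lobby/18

7

The marked gap is inside the relative clause, the direct object of "interviewed".
Its filler is the head noun "clerk" (via "who"), at word 7.
(The other dependency links word 1 to a gap after word 15.)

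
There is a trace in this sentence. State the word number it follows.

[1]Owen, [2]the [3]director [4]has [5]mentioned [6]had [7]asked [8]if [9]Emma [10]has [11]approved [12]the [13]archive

The displaced element is "Owen" (word 1).
It is linked across 1 clause boundary (Ø).
It functions as the subject of "asked", so the gap sits immediately after word 5 ("mentioned").
Base order: The director has mentioned that Owen had asked if Emma has approved the archive.

5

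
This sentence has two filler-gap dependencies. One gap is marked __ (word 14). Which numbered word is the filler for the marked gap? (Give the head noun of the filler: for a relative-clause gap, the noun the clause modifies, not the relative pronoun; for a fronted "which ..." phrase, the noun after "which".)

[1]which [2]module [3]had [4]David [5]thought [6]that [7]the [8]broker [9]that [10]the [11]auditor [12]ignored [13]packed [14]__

2

The marked gap is the direct object of "packed".
Its filler is the fronted wh-phrase "which module", at word 2.
(The other dependency links word 8 to a gap after word 12.)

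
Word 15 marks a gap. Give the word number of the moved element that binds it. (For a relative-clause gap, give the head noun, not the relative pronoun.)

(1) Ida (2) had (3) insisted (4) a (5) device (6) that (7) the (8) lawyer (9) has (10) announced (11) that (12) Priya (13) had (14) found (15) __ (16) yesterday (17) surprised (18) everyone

5

The gap at 15 is the object of "found", inside a relative clause.
The relative pronoun is "that" (word 6); it is bound by the head noun immediately before it.
Its filler is the head noun "device", at word 5.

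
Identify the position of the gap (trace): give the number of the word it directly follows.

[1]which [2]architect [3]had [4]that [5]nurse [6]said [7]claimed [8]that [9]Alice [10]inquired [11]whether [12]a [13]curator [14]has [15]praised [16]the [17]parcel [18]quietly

The displaced element is "which architect" (word 2).
It is linked across 1 clause boundary (Ø).
It functions as the subject of "claimed", so the gap sits immediately after word 6 ("said").
Base order: That nurse had said that which architect claimed that Alice inquired whether a curator has praised the parcel quietly.

6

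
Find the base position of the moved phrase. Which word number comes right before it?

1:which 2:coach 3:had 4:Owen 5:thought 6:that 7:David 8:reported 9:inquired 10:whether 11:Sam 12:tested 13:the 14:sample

8

The displaced element is "which coach" (word 2).
It is linked across 2 clause boundaries (that → Ø).
It functions as the subject of "inquired", so the gap sits immediately after word 8 ("reported").
Base order: Owen had thought that David reported that which coach inquired whether Sam tested the sample.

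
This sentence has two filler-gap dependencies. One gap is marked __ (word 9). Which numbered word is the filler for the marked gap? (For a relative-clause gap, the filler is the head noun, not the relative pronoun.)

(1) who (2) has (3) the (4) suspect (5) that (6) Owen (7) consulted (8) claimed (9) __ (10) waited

1

The marked gap is the subject of "waited".
Its filler is the fronted wh-phrase "who", at word 1.
(The other dependency links word 4 to a gap after word 7.)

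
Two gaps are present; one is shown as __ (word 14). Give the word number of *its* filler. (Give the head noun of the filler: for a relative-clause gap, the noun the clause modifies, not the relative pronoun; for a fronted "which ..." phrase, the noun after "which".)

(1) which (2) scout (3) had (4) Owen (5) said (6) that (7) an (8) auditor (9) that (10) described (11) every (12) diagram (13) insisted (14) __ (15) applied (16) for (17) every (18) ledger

The marked gap is the subject of "applied".
Its filler is the fronted wh-phrase "which scout", at word 2.
(The other dependency links word 8 to a gap after word 9.)

2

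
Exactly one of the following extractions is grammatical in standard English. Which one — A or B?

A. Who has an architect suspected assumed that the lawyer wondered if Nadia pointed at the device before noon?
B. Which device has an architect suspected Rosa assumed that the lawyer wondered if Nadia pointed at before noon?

A

In B, the wh-phrase is extracted from inside a wh-island (introduced by "if"), which blocks movement.
In A, the extraction path crosses only that-complement boundaries, which are transparent.
So A is grammatical.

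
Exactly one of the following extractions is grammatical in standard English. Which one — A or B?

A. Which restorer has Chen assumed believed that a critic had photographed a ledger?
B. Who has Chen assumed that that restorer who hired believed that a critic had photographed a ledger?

In B, the wh-phrase is extracted from inside a complex-NP island (relative clause) (introduced by "who"), which blocks movement.
In A, the extraction path crosses only that-complement boundaries, which are transparent.
So A is grammatical.

A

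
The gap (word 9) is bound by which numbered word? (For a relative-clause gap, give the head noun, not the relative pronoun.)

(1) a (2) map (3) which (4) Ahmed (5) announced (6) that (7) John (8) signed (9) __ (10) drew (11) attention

2

The gap at 9 is the object of "signed", inside a relative clause.
The relative pronoun is "which" (word 3); it is bound by the head noun immediately before it.
Its filler is the head noun "map", at word 2.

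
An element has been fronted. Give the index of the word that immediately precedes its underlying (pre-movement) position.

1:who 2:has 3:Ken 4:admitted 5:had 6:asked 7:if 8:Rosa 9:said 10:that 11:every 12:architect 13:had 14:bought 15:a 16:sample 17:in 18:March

4

The displaced element is "who" (word 1).
It is linked across 1 clause boundary (Ø).
It functions as the subject of "asked", so the gap sits immediately after word 4 ("admitted").
Base order: Ken has admitted that who had asked if Rosa said that every architect had bought a sample in March.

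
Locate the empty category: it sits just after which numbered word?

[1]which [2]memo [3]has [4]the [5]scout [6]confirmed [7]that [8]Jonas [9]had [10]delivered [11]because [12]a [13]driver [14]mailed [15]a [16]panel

The displaced element is "which memo" (word 2).
It is linked across 1 clause boundary (that).
It functions as the direct object of "delivered", so the gap sits immediately after word 10 ("delivered").
Base order: The scout has confirmed that Jonas had delivered which memo because a driver mailed a panel.

10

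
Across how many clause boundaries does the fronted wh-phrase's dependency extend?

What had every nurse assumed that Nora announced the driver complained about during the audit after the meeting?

2

"what" is extracted from the PP object of "complained".
Boundaries crossed, outermost first: [that], [Ø] — 2 in total.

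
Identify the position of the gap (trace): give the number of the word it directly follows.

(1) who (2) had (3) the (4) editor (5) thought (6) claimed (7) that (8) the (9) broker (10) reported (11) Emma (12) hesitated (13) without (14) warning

5

The displaced element is "who" (word 1).
It is linked across 1 clause boundary (Ø).
It functions as the subject of "claimed", so the gap sits immediately after word 5 ("thought").
Base order: The editor had thought that who claimed that the broker reported Emma hesitated without warning.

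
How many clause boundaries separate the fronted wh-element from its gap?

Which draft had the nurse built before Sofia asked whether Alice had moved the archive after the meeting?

0

"which draft" originates inside the matrix clause — no clause boundary is crossed.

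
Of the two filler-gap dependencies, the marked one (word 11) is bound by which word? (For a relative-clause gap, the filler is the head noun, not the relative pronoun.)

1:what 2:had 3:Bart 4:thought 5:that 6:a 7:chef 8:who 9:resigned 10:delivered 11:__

The marked gap is the direct object of "delivered".
Its filler is the fronted wh-phrase "what", at word 1.
(The other dependency links word 7 to a gap after word 8.)

1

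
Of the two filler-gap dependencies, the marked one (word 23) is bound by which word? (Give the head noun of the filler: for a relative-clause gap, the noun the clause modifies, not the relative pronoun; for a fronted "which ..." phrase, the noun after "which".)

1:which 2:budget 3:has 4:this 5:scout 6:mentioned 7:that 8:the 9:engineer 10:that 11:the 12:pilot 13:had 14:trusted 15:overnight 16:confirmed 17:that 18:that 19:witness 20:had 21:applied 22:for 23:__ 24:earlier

2

The marked gap is the object of the preposition "for" of "applied".
Its filler is the fronted wh-phrase "which budget", at word 2.
(The other dependency links word 9 to a gap after word 14.)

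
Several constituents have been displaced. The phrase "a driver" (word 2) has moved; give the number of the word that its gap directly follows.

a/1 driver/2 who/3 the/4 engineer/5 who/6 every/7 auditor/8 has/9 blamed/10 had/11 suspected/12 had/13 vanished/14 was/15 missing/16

The displaced element is "a driver" (word 2).
It is linked across 1 clause boundary (Ø).
It functions as the subject of "vanished", so the gap sits immediately after word 12 ("suspected").
Base order: The engineer who every auditor has blamed had suspected that a driver had vanished.

12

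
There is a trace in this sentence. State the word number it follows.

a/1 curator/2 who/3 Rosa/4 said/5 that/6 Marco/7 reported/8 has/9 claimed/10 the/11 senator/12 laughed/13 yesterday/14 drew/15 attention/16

8

The displaced element is "a curator" (word 2).
It is linked across 2 clause boundaries (that → Ø).
It functions as the subject of "claimed", so the gap sits immediately after word 8 ("reported").
Base order: Rosa said that Marco reported that a curator has claimed the senator laughed yesterday.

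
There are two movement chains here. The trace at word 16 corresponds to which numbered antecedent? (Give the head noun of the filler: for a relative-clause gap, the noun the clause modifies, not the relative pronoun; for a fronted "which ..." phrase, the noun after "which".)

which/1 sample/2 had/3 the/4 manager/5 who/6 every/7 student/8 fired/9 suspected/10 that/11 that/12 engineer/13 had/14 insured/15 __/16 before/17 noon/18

The marked gap is the direct object of "insured".
Its filler is the fronted wh-phrase "which sample", at word 2.
(The other dependency links word 5 to a gap after word 9.)

2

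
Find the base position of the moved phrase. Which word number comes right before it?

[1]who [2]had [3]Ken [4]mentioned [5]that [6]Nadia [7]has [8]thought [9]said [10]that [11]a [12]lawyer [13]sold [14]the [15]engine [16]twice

8

The displaced element is "who" (word 1).
It is linked across 2 clause boundaries (that → Ø).
It functions as the subject of "said", so the gap sits immediately after word 8 ("thought").
Base order: Ken had mentioned that Nadia has thought that who said that a lawyer sold the engine twice.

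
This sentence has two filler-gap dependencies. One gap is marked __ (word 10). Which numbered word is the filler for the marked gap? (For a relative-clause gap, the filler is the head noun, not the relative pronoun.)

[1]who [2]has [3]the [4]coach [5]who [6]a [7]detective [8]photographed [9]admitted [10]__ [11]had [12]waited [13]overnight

1

The marked gap is the subject of "waited".
Its filler is the fronted wh-phrase "who", at word 1.
(The other dependency links word 4 to a gap after word 8.)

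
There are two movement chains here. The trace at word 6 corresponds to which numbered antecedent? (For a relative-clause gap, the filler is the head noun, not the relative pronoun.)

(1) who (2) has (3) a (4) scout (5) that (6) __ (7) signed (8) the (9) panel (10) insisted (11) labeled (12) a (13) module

The marked gap is inside the relative clause, the subject of "signed".
Its filler is the head noun "scout" (via "that"), at word 4.
(The other dependency links word 1 to a gap after word 10.)

4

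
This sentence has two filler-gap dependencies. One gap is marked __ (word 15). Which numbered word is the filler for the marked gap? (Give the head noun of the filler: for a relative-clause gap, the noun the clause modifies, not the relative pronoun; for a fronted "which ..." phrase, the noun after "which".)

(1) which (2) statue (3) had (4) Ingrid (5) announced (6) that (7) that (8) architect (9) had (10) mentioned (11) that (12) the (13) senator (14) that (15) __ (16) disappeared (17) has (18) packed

The marked gap is inside the relative clause, the subject of "disappeared".
Its filler is the head noun "senator" (via "that"), at word 13.
(The other dependency links word 2 to a gap after word 18.)

13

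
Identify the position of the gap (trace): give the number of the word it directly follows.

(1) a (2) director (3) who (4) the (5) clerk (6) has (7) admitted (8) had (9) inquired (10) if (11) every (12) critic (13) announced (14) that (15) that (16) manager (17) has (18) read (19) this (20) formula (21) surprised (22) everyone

7

The displaced element is "a director" (word 2).
It is linked across 1 clause boundary (Ø).
It functions as the subject of "inquired", so the gap sits immediately after word 7 ("admitted").
Base order: The clerk has admitted that a director had inquired if every critic announced that that manager has read this formula.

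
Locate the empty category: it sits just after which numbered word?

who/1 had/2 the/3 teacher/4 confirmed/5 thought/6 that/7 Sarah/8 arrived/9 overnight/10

The displaced element is "who" (word 1).
It is linked across 1 clause boundary (Ø).
It functions as the subject of "thought", so the gap sits immediately after word 5 ("confirmed").
Base order: The teacher had confirmed that who thought that Sarah arrived overnight.

5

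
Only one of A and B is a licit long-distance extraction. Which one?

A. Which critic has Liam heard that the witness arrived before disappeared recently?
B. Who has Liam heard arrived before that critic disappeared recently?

In A, the wh-phrase is extracted from inside an adjunct island (introduced by "before"), which blocks movement.
In B, the extraction path crosses only that-complement boundaries, which are transparent.
So B is grammatical.

B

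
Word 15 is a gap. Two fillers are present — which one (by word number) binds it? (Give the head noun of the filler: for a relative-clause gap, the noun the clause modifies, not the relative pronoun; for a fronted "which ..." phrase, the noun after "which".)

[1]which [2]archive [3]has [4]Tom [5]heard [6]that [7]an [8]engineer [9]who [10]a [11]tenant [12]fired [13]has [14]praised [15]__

2

The marked gap is the direct object of "praised".
Its filler is the fronted wh-phrase "which archive", at word 2.
(The other dependency links word 8 to a gap after word 12.)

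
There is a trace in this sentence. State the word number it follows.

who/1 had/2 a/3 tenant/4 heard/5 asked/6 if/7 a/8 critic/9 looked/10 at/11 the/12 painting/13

5

The displaced element is "who" (word 1).
It is linked across 1 clause boundary (Ø).
It functions as the subject of "asked", so the gap sits immediately after word 5 ("heard").
Base order: A tenant had heard that who asked if a critic looked at the painting.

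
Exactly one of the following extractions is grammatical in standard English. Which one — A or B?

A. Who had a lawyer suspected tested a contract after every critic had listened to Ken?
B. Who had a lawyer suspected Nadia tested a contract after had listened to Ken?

In B, the wh-phrase is extracted from inside an adjunct island (introduced by "after"), which blocks movement.
In A, the extraction path crosses only that-complement boundaries, which are transparent.
So A is grammatical.

A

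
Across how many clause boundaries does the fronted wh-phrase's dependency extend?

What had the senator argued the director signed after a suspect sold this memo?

1

"what" is extracted from the object of "signed".
Boundaries crossed, outermost first: [Ø] — 1 in total.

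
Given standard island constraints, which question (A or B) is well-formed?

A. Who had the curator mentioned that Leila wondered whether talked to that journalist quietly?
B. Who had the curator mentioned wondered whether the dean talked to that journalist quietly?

In A, the wh-phrase is extracted from inside a wh-island (introduced by "whether"), which blocks movement.
In B, the extraction path crosses only that-complement boundaries, which are transparent.
So B is grammatical.

B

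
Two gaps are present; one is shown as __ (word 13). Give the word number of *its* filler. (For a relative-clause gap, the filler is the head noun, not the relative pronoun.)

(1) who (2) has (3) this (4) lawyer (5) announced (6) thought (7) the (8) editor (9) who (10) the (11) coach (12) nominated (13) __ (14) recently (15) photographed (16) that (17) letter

The marked gap is inside the relative clause, the direct object of "nominated".
Its filler is the head noun "editor" (via "who"), at word 8.
(The other dependency links word 1 to a gap after word 5.)

8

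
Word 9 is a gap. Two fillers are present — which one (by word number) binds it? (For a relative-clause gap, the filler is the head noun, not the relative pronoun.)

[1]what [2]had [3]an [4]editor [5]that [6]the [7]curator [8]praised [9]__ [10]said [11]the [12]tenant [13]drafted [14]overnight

The marked gap is inside the relative clause, the direct object of "praised".
Its filler is the head noun "editor" (via "that"), at word 4.
(The other dependency links word 1 to a gap after word 13.)

4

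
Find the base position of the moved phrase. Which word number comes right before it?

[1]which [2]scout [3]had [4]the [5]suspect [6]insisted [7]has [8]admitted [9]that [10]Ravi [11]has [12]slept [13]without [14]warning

6

The displaced element is "which scout" (word 2).
It is linked across 1 clause boundary (Ø).
It functions as the subject of "admitted", so the gap sits immediately after word 6 ("insisted").
Base order: The suspect had insisted that which scout has admitted that Ravi has slept without warning.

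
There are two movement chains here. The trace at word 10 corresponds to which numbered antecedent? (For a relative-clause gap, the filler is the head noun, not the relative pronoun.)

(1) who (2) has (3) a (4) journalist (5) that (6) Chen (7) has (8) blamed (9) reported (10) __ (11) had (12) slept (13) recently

1

The marked gap is the subject of "slept".
Its filler is the fronted wh-phrase "who", at word 1.
(The other dependency links word 4 to a gap after word 8.)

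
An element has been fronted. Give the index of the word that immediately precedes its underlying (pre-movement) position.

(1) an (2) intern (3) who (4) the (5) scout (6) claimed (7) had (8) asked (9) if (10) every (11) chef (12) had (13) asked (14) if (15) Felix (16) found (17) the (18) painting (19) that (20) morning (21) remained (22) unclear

6

The displaced element is "an intern" (word 2).
It is linked across 1 clause boundary (Ø).
It functions as the subject of "asked", so the gap sits immediately after word 6 ("claimed").
Base order: The scout claimed an intern had asked if every chef had asked if Felix found the painting that morning.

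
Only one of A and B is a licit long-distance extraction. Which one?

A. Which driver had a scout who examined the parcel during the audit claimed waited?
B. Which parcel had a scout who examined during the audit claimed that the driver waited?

A

In B, the wh-phrase is extracted from inside a complex-NP island (relative clause) (introduced by "who"), which blocks movement.
In A, the extraction path crosses only that-complement boundaries, which are transparent.
So A is grammatical.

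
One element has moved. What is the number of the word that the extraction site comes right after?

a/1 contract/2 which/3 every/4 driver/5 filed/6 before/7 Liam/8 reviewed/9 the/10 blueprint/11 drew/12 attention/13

The displaced element is "a contract" (word 2).
It functions as the direct object of "filed", so the gap sits immediately after word 6 ("filed").
Base order: Every driver filed a contract before Liam reviewed the blueprint.

6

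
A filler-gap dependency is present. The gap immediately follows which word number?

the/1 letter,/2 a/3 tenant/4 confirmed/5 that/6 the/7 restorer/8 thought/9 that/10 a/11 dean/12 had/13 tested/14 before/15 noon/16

The displaced element is "the letter" (word 2).
It is linked across 2 clause boundaries (that → that).
It functions as the direct object of "tested", so the gap sits immediately after word 14 ("tested").
Base order: A tenant confirmed that the restorer thought that a dean had tested the letter before noon.

14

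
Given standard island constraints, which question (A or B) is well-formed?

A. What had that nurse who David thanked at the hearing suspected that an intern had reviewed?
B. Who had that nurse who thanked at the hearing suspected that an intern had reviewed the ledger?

A

In B, the wh-phrase is extracted from inside a complex-NP island (relative clause) (introduced by "who"), which blocks movement.
In A, the extraction path crosses only that-complement boundaries, which are transparent.
So A is grammatical.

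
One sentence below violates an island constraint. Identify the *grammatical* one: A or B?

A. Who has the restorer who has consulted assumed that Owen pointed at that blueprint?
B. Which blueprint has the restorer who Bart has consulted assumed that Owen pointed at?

In A, the wh-phrase is extracted from inside a complex-NP island (relative clause) (introduced by "who"), which blocks movement.
In B, the extraction path crosses only that-complement boundaries, which are transparent.
So B is grammatical.

B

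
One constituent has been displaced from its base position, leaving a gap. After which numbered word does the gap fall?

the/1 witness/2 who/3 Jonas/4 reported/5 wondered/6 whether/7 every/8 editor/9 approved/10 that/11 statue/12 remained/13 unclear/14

The displaced element is "the witness" (word 2).
It is linked across 1 clause boundary (Ø).
It functions as the subject of "wondered", so the gap sits immediately after word 5 ("reported").
Base order: Jonas reported that the witness wondered whether every editor approved that statue.

5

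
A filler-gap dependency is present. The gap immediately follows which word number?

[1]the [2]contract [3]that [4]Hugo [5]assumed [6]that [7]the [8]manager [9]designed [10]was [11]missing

The displaced element is "the contract" (word 2).
It is linked across 1 clause boundary (that).
It functions as the direct object of "designed", so the gap sits immediately after word 9 ("designed").
Base order: Hugo assumed that the manager designed the contract.

9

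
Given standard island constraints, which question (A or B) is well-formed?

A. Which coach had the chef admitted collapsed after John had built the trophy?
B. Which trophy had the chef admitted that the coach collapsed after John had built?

In B, the wh-phrase is extracted from inside an adjunct island (introduced by "after"), which blocks movement.
In A, the extraction path crosses only that-complement boundaries, which are transparent.
So A is grammatical.

A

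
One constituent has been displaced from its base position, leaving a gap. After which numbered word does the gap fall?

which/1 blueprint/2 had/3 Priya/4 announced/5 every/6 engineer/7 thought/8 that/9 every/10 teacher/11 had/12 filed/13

13

The displaced element is "which blueprint" (word 2).
It is linked across 2 clause boundaries (Ø → that).
It functions as the direct object of "filed", so the gap sits immediately after word 13 ("filed").
Base order: Priya had announced every engineer thought that every teacher had filed which blueprint.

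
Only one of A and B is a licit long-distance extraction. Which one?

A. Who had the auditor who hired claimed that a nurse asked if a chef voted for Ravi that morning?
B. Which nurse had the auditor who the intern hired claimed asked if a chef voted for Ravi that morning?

In A, the wh-phrase is extracted from inside a complex-NP island (relative clause) (introduced by "who"), which blocks movement.
In B, the extraction path crosses only that-complement boundaries, which are transparent.
So B is grammatical.

B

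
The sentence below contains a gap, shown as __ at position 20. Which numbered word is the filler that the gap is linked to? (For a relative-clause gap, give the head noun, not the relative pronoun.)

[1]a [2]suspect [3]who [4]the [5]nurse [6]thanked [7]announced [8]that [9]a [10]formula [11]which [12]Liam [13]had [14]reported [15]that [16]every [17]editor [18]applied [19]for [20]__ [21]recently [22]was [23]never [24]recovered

The gap at 20 is the prepositional object of "applied", inside a relative clause.
The relative pronoun is "which" (word 11); it is bound by the head noun immediately before it.
Its filler is the head noun "formula", at word 10.

10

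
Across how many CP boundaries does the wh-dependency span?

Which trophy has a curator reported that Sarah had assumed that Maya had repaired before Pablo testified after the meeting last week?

"which trophy" is extracted from the object of "repaired".
Boundaries crossed, outermost first: [that], [that] — 2 in total.

2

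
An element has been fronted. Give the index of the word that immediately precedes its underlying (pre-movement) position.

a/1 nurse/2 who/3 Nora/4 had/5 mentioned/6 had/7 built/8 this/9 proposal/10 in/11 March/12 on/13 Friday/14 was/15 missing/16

The displaced element is "a nurse" (word 2).
It is linked across 1 clause boundary (Ø).
It functions as the subject of "built", so the gap sits immediately after word 6 ("mentioned").
Base order: Nora had mentioned a nurse had built this proposal in March on Friday.

6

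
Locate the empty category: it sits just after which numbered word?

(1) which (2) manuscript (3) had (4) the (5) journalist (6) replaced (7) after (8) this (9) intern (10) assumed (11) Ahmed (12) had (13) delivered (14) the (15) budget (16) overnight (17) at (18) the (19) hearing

The displaced element is "which manuscript" (word 2).
It functions as the direct object of "replaced", so the gap sits immediately after word 6 ("replaced").
Base order: The journalist had replaced which manuscript after this intern assumed Ahmed had delivered the budget overnight at the hearing.

6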